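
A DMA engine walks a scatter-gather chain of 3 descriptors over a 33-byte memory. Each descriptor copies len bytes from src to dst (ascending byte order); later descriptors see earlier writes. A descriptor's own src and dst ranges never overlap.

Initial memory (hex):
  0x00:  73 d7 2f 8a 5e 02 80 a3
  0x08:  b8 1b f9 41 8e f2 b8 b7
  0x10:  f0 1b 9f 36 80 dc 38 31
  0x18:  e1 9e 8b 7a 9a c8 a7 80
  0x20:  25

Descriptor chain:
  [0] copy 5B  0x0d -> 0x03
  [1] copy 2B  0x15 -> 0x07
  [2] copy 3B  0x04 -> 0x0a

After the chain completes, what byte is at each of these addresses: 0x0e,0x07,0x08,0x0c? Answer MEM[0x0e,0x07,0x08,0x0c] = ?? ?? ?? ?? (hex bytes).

MEM[0x0e,0x07,0x08,0x0c] = b8 dc 38 f0

#0 dst[0x03+5] := {0xf2,0xb8,0xb7,0xf0,0x1b}
#1 dst[0x07+2] := {0xdc,0x38}
#2 dst[0x0a+3] := {0xb8,0xb7,0xf0}
query mem[0x0e]=0xb8, mem[0x07]=0xdc, mem[0x08]=0x38, mem[0x0c]=0xf0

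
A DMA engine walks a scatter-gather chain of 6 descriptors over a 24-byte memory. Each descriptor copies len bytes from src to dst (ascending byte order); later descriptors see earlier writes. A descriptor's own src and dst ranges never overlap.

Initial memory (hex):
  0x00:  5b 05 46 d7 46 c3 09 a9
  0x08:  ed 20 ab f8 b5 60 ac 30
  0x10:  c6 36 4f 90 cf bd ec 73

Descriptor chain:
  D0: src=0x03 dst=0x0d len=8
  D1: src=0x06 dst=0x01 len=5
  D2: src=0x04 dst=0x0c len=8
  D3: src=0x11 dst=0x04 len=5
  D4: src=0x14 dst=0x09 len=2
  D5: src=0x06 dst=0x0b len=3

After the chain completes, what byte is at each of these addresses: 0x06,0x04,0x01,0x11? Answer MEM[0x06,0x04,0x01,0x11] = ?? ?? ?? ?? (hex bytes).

#0 dst[0x0d+8] := {0xd7,0x46,0xc3,0x09,0xa9,0xed,0x20,0xab}
#1 dst[0x01+5] := {0x09,0xa9,0xed,0x20,0xab}
#2 dst[0x0c+8] := {0x20,0xab,0x09,0xa9,0xed,0x20,0xab,0xf8}
#3 dst[0x04+5] := {0x20,0xab,0xf8,0xab,0xbd}
#4 dst[0x09+2] := {0xab,0xbd}
#5 dst[0x0b+3] := {0xf8,0xab,0xbd}
query mem[0x06]=0xf8, mem[0x04]=0x20, mem[0x01]=0x09, mem[0x11]=0x20

MEM[0x06,0x04,0x01,0x11] = f8 20 09 20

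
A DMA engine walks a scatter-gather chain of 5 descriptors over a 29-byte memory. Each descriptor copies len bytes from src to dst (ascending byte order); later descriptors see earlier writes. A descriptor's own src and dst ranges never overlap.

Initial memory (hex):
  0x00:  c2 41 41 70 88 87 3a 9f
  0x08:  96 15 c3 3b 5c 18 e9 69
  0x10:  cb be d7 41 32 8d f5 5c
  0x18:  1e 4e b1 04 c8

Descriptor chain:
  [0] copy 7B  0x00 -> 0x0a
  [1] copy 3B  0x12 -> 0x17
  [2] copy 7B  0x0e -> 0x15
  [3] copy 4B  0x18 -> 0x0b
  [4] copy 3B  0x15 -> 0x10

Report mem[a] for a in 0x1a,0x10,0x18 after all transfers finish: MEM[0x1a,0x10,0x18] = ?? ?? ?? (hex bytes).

MEM[0x1a,0x10,0x18] = 41 88 be

[0] 0x00->0x0a len=7 : c2 41 41 70 88 87 3a
[1] 0x12->0x17 len=3 : d7 41 32
[2] 0x0e->0x15 len=7 : 88 87 3a be d7 41 32
[3] 0x18->0x0b len=4 : be d7 41 32
[4] 0x15->0x10 len=3 : 88 87 3a
query mem[0x1a]=0x41, mem[0x10]=0x88, mem[0x18]=0xbe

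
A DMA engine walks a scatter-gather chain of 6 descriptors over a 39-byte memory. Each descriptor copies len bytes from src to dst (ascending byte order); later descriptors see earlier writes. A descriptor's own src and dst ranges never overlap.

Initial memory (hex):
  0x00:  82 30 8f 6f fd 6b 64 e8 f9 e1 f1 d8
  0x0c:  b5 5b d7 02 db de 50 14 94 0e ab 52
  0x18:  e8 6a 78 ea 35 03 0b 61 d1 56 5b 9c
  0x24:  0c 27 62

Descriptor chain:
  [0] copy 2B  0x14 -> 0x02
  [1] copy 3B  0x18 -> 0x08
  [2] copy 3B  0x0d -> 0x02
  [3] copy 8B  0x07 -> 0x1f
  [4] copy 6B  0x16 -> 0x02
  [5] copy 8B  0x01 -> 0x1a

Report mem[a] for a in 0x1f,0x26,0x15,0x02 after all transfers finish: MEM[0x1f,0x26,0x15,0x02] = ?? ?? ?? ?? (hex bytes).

D0: mem[0x02..0x03] <- [94 0e]
D1: mem[0x08..0x0a] <- [e8 6a 78]
D2: mem[0x02..0x04] <- [5b d7 02]
D3: mem[0x1f..0x26] <- [e8 e8 6a 78 d8 b5 5b d7]
D4: mem[0x02..0x07] <- [ab 52 e8 6a 78 ea]
D5: mem[0x1a..0x21] <- [30 ab 52 e8 6a 78 ea e8]
query mem[0x1f]=0x78, mem[0x26]=0xd7, mem[0x15]=0x0e, mem[0x02]=0xab

MEM[0x1f,0x26,0x15,0x02] = 78 d7 0e ab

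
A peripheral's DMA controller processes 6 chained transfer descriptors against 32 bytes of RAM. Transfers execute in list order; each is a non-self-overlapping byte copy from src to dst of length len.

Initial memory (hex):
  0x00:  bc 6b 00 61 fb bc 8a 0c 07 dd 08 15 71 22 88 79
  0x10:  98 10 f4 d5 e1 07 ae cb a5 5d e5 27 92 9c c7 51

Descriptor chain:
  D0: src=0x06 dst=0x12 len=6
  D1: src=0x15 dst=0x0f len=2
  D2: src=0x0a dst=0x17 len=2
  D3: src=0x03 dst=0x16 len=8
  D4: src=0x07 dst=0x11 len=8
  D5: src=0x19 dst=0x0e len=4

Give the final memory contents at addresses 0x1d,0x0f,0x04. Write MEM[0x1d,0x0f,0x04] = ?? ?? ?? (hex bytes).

D0: mem[0x12..0x17] <- [8a 0c 07 dd 08 15]
D1: mem[0x0f..0x10] <- [dd 08]
D2: mem[0x17..0x18] <- [08 15]
D3: mem[0x16..0x1d] <- [61 fb bc 8a 0c 07 dd 08]
D4: mem[0x11..0x18] <- [0c 07 dd 08 15 71 22 88]
D5: mem[0x0e..0x11] <- [8a 0c 07 dd]
query mem[0x1d]=0x08, mem[0x0f]=0x0c, mem[0x04]=0xfb

MEM[0x1d,0x0f,0x04] = 08 0c fb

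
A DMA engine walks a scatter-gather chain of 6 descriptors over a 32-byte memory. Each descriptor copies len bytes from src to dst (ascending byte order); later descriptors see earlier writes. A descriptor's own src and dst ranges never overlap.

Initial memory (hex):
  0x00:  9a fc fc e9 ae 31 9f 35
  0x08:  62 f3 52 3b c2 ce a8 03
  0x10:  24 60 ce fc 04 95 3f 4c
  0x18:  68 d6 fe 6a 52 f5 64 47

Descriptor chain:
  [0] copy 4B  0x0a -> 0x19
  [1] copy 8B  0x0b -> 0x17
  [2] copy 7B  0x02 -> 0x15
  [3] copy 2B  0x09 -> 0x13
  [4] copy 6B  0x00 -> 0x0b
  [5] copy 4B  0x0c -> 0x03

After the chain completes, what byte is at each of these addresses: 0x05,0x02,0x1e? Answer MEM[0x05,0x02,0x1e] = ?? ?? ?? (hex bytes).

#0 dst[0x19+4] := {0x52,0x3b,0xc2,0xce}
#1 dst[0x17+8] := {0x3b,0xc2,0xce,0xa8,0x03,0x24,0x60,0xce}
#2 dst[0x15+7] := {0xfc,0xe9,0xae,0x31,0x9f,0x35,0x62}
#3 dst[0x13+2] := {0xf3,0x52}
#4 dst[0x0b+6] := {0x9a,0xfc,0xfc,0xe9,0xae,0x31}
#5 dst[0x03+4] := {0xfc,0xfc,0xe9,0xae}
query mem[0x05]=0xe9, mem[0x02]=0xfc, mem[0x1e]=0xce

MEM[0x05,0x02,0x1e] = e9 fc ce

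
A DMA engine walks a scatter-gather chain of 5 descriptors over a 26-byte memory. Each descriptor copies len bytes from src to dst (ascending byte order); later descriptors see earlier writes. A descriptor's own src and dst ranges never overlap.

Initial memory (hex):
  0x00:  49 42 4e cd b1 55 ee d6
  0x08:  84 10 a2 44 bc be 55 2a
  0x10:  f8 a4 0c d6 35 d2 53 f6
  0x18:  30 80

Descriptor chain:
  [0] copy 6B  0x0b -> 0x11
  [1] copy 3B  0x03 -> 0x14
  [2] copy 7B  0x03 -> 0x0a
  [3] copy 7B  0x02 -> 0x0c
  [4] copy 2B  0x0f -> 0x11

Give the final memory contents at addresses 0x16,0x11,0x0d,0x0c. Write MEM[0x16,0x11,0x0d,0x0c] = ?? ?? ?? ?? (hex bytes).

[0] 0x0b->0x11 len=6 : 44 bc be 55 2a f8
[1] 0x03->0x14 len=3 : cd b1 55
[2] 0x03->0x0a len=7 : cd b1 55 ee d6 84 10
[3] 0x02->0x0c len=7 : 4e cd b1 55 ee d6 84
[4] 0x0f->0x11 len=2 : 55 ee
query mem[0x16]=0x55, mem[0x11]=0x55, mem[0x0d]=0xcd, mem[0x0c]=0x4e

MEM[0x16,0x11,0x0d,0x0c] = 55 55 cd 4e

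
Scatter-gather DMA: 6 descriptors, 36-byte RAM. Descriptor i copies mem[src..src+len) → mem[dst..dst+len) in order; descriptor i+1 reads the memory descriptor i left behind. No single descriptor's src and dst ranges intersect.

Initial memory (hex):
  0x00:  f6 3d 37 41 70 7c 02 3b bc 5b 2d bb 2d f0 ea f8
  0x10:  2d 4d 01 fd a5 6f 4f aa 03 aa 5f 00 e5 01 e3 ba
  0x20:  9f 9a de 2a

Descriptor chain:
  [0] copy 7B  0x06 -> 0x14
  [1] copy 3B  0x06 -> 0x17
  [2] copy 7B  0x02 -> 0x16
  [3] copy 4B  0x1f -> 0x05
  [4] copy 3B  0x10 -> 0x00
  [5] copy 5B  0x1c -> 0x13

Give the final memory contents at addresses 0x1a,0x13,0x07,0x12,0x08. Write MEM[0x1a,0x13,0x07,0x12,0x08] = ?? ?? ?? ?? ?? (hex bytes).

MEM[0x1a,0x13,0x07,0x12,0x08] = 02 bc 9a 01 de

  after D0: wrote 7B at 0x14 = 023bbc5b2dbb2d
  after D1: wrote 3B at 0x17 = 023bbc
  after D2: wrote 7B at 0x16 = 3741707c023bbc
  after D3: wrote 4B at 0x05 = ba9f9ade
  after D4: wrote 3B at 0x00 = 2d4d01
  after D5: wrote 5B at 0x13 = bc01e3ba9f
query mem[0x1a]=0x02, mem[0x13]=0xbc, mem[0x07]=0x9a, mem[0x12]=0x01, mem[0x08]=0xde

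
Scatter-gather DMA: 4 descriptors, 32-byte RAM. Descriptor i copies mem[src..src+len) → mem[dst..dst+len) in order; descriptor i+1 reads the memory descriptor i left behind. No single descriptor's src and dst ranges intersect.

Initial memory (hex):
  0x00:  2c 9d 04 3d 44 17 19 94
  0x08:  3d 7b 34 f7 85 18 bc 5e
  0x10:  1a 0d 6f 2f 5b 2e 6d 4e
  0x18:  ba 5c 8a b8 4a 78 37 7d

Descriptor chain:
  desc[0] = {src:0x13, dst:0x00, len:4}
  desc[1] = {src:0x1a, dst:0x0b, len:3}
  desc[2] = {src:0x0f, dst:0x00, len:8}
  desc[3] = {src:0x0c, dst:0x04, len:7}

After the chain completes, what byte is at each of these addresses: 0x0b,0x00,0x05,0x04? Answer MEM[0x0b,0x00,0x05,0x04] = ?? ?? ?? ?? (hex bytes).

D0: mem[0x00..0x03] <- [2f 5b 2e 6d]
D1: mem[0x0b..0x0d] <- [8a b8 4a]
D2: mem[0x00..0x07] <- [5e 1a 0d 6f 2f 5b 2e 6d]
D3: mem[0x04..0x0a] <- [b8 4a bc 5e 1a 0d 6f]
query mem[0x0b]=0x8a, mem[0x00]=0x5e, mem[0x05]=0x4a, mem[0x04]=0xb8

MEM[0x0b,0x00,0x05,0x04] = 8a 5e 4a b8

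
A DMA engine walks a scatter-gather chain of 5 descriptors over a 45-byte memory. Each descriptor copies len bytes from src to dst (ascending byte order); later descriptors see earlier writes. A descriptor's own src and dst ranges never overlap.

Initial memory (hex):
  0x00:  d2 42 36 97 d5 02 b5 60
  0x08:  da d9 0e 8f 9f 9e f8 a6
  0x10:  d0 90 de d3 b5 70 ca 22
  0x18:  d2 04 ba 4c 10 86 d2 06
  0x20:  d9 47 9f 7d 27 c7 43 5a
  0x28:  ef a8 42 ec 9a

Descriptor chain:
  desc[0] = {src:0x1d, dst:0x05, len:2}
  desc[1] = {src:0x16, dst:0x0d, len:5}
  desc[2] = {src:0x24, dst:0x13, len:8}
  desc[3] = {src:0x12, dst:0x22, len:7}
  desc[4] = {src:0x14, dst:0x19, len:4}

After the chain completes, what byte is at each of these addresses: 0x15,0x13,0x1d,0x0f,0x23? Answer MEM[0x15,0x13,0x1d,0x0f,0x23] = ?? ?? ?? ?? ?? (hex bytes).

MEM[0x15,0x13,0x1d,0x0f,0x23] = 43 27 86 d2 27

[0] 0x1d->0x05 len=2 : 86 d2
[1] 0x16->0x0d len=5 : ca 22 d2 04 ba
[2] 0x24->0x13 len=8 : 27 c7 43 5a ef a8 42 ec
[3] 0x12->0x22 len=7 : de 27 c7 43 5a ef a8
[4] 0x14->0x19 len=4 : c7 43 5a ef
query mem[0x15]=0x43, mem[0x13]=0x27, mem[0x1d]=0x86, mem[0x0f]=0xd2, mem[0x23]=0x27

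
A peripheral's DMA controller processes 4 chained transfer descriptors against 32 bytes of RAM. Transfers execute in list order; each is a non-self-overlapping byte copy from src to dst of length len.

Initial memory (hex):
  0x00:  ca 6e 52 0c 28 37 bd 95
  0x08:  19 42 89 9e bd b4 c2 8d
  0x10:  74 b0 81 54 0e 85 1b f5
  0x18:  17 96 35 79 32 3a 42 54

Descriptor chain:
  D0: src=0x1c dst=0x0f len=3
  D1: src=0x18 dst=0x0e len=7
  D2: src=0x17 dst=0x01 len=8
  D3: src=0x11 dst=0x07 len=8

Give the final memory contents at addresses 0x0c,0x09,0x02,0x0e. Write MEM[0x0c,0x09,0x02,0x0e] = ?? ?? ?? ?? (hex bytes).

MEM[0x0c,0x09,0x02,0x0e] = 1b 3a 17 17

#0 dst[0x0f+3] := {0x32,0x3a,0x42}
#1 dst[0x0e+7] := {0x17,0x96,0x35,0x79,0x32,0x3a,0x42}
#2 dst[0x01+8] := {0xf5,0x17,0x96,0x35,0x79,0x32,0x3a,0x42}
#3 dst[0x07+8] := {0x79,0x32,0x3a,0x42,0x85,0x1b,0xf5,0x17}
query mem[0x0c]=0x1b, mem[0x09]=0x3a, mem[0x02]=0x17, mem[0x0e]=0x17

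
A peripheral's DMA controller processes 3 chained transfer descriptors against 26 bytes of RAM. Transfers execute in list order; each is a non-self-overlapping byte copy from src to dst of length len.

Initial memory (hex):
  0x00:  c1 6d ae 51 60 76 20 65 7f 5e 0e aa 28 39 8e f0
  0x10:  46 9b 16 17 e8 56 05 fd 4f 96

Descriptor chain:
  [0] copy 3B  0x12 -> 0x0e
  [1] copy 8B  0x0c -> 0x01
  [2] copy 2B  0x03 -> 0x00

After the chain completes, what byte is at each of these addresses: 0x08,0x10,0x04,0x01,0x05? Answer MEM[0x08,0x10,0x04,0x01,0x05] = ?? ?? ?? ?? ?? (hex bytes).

MEM[0x08,0x10,0x04,0x01,0x05] = 17 e8 17 17 e8

[0] 0x12->0x0e len=3 : 16 17 e8
[1] 0x0c->0x01 len=8 : 28 39 16 17 e8 9b 16 17
[2] 0x03->0x00 len=2 : 16 17
query mem[0x08]=0x17, mem[0x10]=0xe8, mem[0x04]=0x17, mem[0x01]=0x17, mem[0x05]=0xe8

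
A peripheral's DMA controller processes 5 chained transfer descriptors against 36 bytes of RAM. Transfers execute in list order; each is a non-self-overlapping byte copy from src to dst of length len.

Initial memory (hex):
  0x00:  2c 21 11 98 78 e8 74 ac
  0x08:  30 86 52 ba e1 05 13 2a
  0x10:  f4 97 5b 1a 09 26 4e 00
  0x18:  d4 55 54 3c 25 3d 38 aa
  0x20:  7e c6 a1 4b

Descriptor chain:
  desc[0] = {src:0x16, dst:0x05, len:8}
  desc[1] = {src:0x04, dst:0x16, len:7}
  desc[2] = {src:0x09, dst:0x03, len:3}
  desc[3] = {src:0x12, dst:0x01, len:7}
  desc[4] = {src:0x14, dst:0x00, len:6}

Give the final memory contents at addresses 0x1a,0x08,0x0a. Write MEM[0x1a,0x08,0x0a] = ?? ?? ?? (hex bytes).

  after D0: wrote 8B at 0x05 = 4e00d455543c253d
  after D1: wrote 7B at 0x16 = 784e00d455543c
  after D2: wrote 3B at 0x03 = 543c25
  after D3: wrote 7B at 0x01 = 5b1a0926784e00
  after D4: wrote 6B at 0x00 = 0926784e00d4
query mem[0x1a]=0x55, mem[0x08]=0x55, mem[0x0a]=0x3c

MEM[0x1a,0x08,0x0a] = 55 55 3c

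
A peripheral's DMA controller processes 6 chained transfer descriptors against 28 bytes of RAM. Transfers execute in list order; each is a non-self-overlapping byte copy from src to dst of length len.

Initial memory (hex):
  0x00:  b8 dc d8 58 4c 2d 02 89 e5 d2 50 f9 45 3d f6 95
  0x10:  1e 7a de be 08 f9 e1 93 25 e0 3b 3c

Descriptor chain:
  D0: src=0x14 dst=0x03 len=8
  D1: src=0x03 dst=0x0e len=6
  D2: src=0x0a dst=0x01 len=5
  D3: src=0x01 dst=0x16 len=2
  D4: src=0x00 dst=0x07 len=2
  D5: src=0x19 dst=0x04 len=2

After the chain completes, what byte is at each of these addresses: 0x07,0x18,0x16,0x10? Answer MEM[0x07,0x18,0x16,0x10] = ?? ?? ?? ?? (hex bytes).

[0] 0x14->0x03 len=8 : 08 f9 e1 93 25 e0 3b 3c
[1] 0x03->0x0e len=6 : 08 f9 e1 93 25 e0
[2] 0x0a->0x01 len=5 : 3c f9 45 3d 08
[3] 0x01->0x16 len=2 : 3c f9
[4] 0x00->0x07 len=2 : b8 3c
[5] 0x19->0x04 len=2 : e0 3b
query mem[0x07]=0xb8, mem[0x18]=0x25, mem[0x16]=0x3c, mem[0x10]=0xe1

MEM[0x07,0x18,0x16,0x10] = b8 25 3c e1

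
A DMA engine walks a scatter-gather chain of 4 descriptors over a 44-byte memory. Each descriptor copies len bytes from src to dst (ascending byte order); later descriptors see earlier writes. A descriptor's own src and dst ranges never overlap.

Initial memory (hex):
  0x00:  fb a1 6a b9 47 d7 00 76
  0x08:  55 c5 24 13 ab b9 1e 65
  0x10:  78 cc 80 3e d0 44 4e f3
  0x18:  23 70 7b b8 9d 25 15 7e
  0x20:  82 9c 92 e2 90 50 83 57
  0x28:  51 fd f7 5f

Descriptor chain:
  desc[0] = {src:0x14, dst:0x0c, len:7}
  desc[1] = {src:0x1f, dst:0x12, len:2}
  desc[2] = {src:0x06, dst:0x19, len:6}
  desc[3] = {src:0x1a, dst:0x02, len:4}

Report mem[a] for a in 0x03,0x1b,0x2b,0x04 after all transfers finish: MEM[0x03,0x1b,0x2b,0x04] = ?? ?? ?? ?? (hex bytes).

  after D0: wrote 7B at 0x0c = d0444ef323707b
  after D1: wrote 2B at 0x12 = 7e82
  after D2: wrote 6B at 0x19 = 007655c52413
  after D3: wrote 4B at 0x02 = 7655c524
query mem[0x03]=0x55, mem[0x1b]=0x55, mem[0x2b]=0x5f, mem[0x04]=0xc5

MEM[0x03,0x1b,0x2b,0x04] = 55 55 5f c5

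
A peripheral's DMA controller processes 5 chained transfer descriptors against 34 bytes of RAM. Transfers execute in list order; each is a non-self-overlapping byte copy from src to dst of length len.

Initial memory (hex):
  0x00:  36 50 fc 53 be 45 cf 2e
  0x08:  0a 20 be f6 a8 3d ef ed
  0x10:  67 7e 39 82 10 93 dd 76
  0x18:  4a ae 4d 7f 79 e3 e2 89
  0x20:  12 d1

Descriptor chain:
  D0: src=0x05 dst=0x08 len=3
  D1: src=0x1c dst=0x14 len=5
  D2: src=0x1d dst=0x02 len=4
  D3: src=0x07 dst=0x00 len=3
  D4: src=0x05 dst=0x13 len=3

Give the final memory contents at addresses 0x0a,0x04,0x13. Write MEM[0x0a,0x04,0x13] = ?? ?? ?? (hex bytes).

MEM[0x0a,0x04,0x13] = 2e 89 12

[0] 0x05->0x08 len=3 : 45 cf 2e
[1] 0x1c->0x14 len=5 : 79 e3 e2 89 12
[2] 0x1d->0x02 len=4 : e3 e2 89 12
[3] 0x07->0x00 len=3 : 2e 45 cf
[4] 0x05->0x13 len=3 : 12 cf 2e
query mem[0x0a]=0x2e, mem[0x04]=0x89, mem[0x13]=0x12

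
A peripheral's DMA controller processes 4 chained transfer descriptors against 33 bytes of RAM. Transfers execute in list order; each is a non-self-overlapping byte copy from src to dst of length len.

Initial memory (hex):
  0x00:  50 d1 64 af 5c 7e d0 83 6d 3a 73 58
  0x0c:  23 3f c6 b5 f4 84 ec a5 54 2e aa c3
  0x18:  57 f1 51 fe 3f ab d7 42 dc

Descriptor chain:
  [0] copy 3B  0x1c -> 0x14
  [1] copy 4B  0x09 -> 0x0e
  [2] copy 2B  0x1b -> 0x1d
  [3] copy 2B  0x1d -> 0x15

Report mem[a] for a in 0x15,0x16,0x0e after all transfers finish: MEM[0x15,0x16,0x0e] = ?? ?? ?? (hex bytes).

MEM[0x15,0x16,0x0e] = fe 3f 3a

#0 dst[0x14+3] := {0x3f,0xab,0xd7}
#1 dst[0x0e+4] := {0x3a,0x73,0x58,0x23}
#2 dst[0x1d+2] := {0xfe,0x3f}
#3 dst[0x15+2] := {0xfe,0x3f}
query mem[0x15]=0xfe, mem[0x16]=0x3f, mem[0x0e]=0x3a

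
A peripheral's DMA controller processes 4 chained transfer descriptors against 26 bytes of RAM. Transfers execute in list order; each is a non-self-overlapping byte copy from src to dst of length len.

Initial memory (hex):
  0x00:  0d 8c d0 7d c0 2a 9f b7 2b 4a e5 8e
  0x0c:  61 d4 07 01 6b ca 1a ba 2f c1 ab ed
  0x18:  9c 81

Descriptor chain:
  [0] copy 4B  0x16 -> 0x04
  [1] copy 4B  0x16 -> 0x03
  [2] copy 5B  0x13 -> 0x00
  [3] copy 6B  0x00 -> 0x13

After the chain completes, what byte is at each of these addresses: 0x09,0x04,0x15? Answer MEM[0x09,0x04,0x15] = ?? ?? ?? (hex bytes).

MEM[0x09,0x04,0x15] = 4a ed c1

#0 dst[0x04+4] := {0xab,0xed,0x9c,0x81}
#1 dst[0x03+4] := {0xab,0xed,0x9c,0x81}
#2 dst[0x00+5] := {0xba,0x2f,0xc1,0xab,0xed}
#3 dst[0x13+6] := {0xba,0x2f,0xc1,0xab,0xed,0x9c}
query mem[0x09]=0x4a, mem[0x04]=0xed, mem[0x15]=0xc1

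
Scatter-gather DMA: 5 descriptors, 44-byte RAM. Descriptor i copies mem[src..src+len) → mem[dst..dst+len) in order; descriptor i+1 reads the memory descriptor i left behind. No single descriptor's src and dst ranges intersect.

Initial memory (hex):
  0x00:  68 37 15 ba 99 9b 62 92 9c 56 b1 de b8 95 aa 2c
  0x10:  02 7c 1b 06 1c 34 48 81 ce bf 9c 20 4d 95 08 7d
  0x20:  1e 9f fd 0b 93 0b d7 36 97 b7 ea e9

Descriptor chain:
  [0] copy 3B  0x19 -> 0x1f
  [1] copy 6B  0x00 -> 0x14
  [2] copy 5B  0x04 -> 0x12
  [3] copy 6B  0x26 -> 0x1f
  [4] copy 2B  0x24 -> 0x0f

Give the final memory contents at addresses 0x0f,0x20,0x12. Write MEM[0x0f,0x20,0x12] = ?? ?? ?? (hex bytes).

#0 dst[0x1f+3] := {0xbf,0x9c,0x20}
#1 dst[0x14+6] := {0x68,0x37,0x15,0xba,0x99,0x9b}
#2 dst[0x12+5] := {0x99,0x9b,0x62,0x92,0x9c}
#3 dst[0x1f+6] := {0xd7,0x36,0x97,0xb7,0xea,0xe9}
#4 dst[0x0f+2] := {0xe9,0x0b}
query mem[0x0f]=0xe9, mem[0x20]=0x36, mem[0x12]=0x99

MEM[0x0f,0x20,0x12] = e9 36 99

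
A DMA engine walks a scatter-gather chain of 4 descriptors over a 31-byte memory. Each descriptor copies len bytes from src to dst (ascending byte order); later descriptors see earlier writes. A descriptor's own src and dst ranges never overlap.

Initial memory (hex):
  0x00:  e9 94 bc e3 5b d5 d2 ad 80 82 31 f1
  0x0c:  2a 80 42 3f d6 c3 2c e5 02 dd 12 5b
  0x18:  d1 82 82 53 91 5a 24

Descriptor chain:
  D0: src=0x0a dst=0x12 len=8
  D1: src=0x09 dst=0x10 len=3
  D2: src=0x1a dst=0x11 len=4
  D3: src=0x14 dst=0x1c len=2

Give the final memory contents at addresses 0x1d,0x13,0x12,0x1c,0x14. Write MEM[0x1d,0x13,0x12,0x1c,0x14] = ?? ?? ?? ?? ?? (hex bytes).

MEM[0x1d,0x13,0x12,0x1c,0x14] = 80 91 53 5a 5a

#0 dst[0x12+8] := {0x31,0xf1,0x2a,0x80,0x42,0x3f,0xd6,0xc3}
#1 dst[0x10+3] := {0x82,0x31,0xf1}
#2 dst[0x11+4] := {0x82,0x53,0x91,0x5a}
#3 dst[0x1c+2] := {0x5a,0x80}
query mem[0x1d]=0x80, mem[0x13]=0x91, mem[0x12]=0x53, mem[0x1c]=0x5a, mem[0x14]=0x5a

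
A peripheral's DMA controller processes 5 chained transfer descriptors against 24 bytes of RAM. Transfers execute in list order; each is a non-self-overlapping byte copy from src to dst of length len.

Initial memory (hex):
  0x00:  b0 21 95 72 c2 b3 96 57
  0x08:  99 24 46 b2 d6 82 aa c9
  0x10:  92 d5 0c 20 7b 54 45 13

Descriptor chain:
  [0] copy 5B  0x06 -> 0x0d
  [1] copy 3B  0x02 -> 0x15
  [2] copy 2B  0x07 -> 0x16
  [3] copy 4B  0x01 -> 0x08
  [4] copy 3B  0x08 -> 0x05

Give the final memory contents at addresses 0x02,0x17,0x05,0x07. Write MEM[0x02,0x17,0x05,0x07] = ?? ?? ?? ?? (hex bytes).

MEM[0x02,0x17,0x05,0x07] = 95 99 21 72

[0] 0x06->0x0d len=5 : 96 57 99 24 46
[1] 0x02->0x15 len=3 : 95 72 c2
[2] 0x07->0x16 len=2 : 57 99
[3] 0x01->0x08 len=4 : 21 95 72 c2
[4] 0x08->0x05 len=3 : 21 95 72
query mem[0x02]=0x95, mem[0x17]=0x99, mem[0x05]=0x21, mem[0x07]=0x72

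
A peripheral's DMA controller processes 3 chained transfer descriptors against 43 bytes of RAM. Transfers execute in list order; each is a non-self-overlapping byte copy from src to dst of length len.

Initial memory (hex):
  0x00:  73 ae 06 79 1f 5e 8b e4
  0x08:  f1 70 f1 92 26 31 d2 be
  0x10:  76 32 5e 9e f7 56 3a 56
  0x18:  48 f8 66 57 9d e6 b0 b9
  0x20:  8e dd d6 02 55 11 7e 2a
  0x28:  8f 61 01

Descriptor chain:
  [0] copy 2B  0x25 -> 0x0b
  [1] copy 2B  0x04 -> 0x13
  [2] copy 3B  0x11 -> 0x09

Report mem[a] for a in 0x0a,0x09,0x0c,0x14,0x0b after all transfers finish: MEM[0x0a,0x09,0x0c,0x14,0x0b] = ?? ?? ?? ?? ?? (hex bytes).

D0: mem[0x0b..0x0c] <- [11 7e]
D1: mem[0x13..0x14] <- [1f 5e]
D2: mem[0x09..0x0b] <- [32 5e 1f]
query mem[0x0a]=0x5e, mem[0x09]=0x32, mem[0x0c]=0x7e, mem[0x14]=0x5e, mem[0x0b]=0x1f

MEM[0x0a,0x09,0x0c,0x14,0x0b] = 5e 32 7e 5e 1f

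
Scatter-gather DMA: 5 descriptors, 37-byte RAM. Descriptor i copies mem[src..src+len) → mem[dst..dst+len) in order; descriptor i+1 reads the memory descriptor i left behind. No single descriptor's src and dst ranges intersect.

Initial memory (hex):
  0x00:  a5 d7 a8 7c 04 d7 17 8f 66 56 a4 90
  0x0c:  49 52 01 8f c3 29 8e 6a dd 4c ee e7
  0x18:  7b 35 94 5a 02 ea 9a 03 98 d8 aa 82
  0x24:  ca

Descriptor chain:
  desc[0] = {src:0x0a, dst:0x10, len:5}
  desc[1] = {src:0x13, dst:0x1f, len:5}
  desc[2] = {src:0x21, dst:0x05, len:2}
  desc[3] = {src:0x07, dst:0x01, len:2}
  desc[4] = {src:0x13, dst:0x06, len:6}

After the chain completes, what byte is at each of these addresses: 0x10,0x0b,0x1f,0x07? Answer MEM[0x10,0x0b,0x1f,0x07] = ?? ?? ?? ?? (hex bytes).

  after D0: wrote 5B at 0x10 = a490495201
  after D1: wrote 5B at 0x1f = 52014ceee7
  after D2: wrote 2B at 0x05 = 4cee
  after D3: wrote 2B at 0x01 = 8f66
  after D4: wrote 6B at 0x06 = 52014ceee77b
query mem[0x10]=0xa4, mem[0x0b]=0x7b, mem[0x1f]=0x52, mem[0x07]=0x01

MEM[0x10,0x0b,0x1f,0x07] = a4 7b 52 01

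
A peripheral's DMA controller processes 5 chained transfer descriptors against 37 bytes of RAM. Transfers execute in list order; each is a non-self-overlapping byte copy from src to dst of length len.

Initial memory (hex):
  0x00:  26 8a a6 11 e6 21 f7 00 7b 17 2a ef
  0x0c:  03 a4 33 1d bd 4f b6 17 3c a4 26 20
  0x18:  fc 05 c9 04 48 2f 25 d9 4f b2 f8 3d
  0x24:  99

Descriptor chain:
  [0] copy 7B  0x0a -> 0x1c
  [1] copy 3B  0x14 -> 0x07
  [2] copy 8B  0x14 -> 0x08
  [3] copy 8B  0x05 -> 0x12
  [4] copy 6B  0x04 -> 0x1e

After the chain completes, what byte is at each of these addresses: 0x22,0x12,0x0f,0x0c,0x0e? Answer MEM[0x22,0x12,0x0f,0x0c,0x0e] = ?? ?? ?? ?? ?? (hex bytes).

[0] 0x0a->0x1c len=7 : 2a ef 03 a4 33 1d bd
[1] 0x14->0x07 len=3 : 3c a4 26
[2] 0x14->0x08 len=8 : 3c a4 26 20 fc 05 c9 04
[3] 0x05->0x12 len=8 : 21 f7 3c 3c a4 26 20 fc
[4] 0x04->0x1e len=6 : e6 21 f7 3c 3c a4
query mem[0x22]=0x3c, mem[0x12]=0x21, mem[0x0f]=0x04, mem[0x0c]=0xfc, mem[0x0e]=0xc9

MEM[0x22,0x12,0x0f,0x0c,0x0e] = 3c 21 04 fc c9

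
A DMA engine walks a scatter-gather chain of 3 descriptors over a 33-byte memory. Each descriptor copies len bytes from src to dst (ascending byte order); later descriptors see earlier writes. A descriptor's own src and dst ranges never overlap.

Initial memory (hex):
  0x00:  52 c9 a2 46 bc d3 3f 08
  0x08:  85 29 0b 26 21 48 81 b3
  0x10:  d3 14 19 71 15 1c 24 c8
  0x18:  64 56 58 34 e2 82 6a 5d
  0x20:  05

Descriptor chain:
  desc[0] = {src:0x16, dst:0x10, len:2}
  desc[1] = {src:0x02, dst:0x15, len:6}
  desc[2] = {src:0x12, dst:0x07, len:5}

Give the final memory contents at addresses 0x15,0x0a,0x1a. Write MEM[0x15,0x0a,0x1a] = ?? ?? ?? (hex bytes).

MEM[0x15,0x0a,0x1a] = a2 a2 08

[0] 0x16->0x10 len=2 : 24 c8
[1] 0x02->0x15 len=6 : a2 46 bc d3 3f 08
[2] 0x12->0x07 len=5 : 19 71 15 a2 46
query mem[0x15]=0xa2, mem[0x0a]=0xa2, mem[0x1a]=0x08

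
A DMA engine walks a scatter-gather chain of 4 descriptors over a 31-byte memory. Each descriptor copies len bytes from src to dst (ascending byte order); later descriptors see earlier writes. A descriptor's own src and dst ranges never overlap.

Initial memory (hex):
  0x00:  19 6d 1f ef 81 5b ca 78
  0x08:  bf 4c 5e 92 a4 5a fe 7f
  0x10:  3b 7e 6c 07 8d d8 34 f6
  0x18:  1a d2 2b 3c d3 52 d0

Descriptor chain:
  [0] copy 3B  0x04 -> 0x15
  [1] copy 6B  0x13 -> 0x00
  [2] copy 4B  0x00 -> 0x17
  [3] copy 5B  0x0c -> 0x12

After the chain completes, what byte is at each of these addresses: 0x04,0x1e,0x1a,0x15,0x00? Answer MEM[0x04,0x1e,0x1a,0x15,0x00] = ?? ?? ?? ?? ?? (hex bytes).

  after D0: wrote 3B at 0x15 = 815bca
  after D1: wrote 6B at 0x00 = 078d815bca1a
  after D2: wrote 4B at 0x17 = 078d815b
  after D3: wrote 5B at 0x12 = a45afe7f3b
query mem[0x04]=0xca, mem[0x1e]=0xd0, mem[0x1a]=0x5b, mem[0x15]=0x7f, mem[0x00]=0x07

MEM[0x04,0x1e,0x1a,0x15,0x00] = ca d0 5b 7f 07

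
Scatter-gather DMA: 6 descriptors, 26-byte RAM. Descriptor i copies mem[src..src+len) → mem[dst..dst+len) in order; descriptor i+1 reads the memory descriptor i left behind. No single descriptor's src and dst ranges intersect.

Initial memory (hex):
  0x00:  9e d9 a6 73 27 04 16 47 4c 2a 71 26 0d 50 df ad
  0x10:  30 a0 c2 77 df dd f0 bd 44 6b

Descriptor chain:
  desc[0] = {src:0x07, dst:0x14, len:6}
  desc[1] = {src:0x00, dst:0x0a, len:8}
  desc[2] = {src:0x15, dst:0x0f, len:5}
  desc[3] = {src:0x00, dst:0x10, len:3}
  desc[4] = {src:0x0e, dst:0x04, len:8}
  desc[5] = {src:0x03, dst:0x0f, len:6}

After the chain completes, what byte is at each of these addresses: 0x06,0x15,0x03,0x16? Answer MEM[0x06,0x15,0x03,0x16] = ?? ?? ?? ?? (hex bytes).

MEM[0x06,0x15,0x03,0x16] = 9e 4c 73 2a

[0] 0x07->0x14 len=6 : 47 4c 2a 71 26 0d
[1] 0x00->0x0a len=8 : 9e d9 a6 73 27 04 16 47
[2] 0x15->0x0f len=5 : 4c 2a 71 26 0d
[3] 0x00->0x10 len=3 : 9e d9 a6
[4] 0x0e->0x04 len=8 : 27 4c 9e d9 a6 0d 47 4c
[5] 0x03->0x0f len=6 : 73 27 4c 9e d9 a6
query mem[0x06]=0x9e, mem[0x15]=0x4c, mem[0x03]=0x73, mem[0x16]=0x2a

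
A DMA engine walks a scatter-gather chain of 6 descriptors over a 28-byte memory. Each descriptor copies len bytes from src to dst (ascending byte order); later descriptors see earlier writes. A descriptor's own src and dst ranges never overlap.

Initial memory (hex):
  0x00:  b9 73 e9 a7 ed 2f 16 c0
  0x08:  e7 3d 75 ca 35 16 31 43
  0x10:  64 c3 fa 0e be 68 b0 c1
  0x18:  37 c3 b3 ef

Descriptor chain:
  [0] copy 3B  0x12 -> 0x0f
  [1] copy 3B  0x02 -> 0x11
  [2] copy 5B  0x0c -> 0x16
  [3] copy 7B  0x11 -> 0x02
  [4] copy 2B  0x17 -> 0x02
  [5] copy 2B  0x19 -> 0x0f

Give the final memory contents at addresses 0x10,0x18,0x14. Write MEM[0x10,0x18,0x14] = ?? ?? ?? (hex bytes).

D0: mem[0x0f..0x11] <- [fa 0e be]
D1: mem[0x11..0x13] <- [e9 a7 ed]
D2: mem[0x16..0x1a] <- [35 16 31 fa 0e]
D3: mem[0x02..0x08] <- [e9 a7 ed be 68 35 16]
D4: mem[0x02..0x03] <- [16 31]
D5: mem[0x0f..0x10] <- [fa 0e]
query mem[0x10]=0x0e, mem[0x18]=0x31, mem[0x14]=0xbe

MEM[0x10,0x18,0x14] = 0e 31 be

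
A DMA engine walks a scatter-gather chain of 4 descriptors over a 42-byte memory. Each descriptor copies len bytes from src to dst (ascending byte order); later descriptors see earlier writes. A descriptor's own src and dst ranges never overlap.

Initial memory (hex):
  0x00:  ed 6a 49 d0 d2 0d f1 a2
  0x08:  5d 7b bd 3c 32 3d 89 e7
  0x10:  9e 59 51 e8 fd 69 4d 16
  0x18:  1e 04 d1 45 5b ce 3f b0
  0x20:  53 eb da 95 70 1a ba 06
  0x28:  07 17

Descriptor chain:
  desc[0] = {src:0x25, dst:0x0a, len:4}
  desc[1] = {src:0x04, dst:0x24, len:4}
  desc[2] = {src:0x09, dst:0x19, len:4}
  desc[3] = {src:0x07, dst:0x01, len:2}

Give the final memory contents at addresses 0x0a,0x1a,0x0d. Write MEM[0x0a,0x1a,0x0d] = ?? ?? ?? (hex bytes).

MEM[0x0a,0x1a,0x0d] = 1a 1a 07

#0 dst[0x0a+4] := {0x1a,0xba,0x06,0x07}
#1 dst[0x24+4] := {0xd2,0x0d,0xf1,0xa2}
#2 dst[0x19+4] := {0x7b,0x1a,0xba,0x06}
#3 dst[0x01+2] := {0xa2,0x5d}
query mem[0x0a]=0x1a, mem[0x1a]=0x1a, mem[0x0d]=0x07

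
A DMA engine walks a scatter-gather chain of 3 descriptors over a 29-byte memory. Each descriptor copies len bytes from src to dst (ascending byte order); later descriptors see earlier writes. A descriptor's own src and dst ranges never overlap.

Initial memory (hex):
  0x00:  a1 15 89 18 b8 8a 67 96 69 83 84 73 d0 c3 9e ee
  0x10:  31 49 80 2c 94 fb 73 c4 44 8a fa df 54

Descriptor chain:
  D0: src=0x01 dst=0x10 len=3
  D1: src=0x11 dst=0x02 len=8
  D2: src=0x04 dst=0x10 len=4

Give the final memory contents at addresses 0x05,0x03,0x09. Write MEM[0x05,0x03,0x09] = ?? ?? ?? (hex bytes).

MEM[0x05,0x03,0x09] = 94 18 44

  after D0: wrote 3B at 0x10 = 158918
  after D1: wrote 8B at 0x02 = 89182c94fb73c444
  after D2: wrote 4B at 0x10 = 2c94fb73
query mem[0x05]=0x94, mem[0x03]=0x18, mem[0x09]=0x44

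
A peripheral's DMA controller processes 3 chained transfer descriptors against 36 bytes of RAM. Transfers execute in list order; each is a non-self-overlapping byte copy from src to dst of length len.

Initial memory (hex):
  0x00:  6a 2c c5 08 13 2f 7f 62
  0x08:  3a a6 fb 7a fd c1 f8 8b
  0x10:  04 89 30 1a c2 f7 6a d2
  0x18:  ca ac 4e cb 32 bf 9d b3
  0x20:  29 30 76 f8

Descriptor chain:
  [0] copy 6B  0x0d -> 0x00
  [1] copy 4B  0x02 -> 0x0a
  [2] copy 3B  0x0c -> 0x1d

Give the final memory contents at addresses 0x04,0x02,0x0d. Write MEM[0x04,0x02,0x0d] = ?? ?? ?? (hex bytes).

D0: mem[0x00..0x05] <- [c1 f8 8b 04 89 30]
D1: mem[0x0a..0x0d] <- [8b 04 89 30]
D2: mem[0x1d..0x1f] <- [89 30 f8]
query mem[0x04]=0x89, mem[0x02]=0x8b, mem[0x0d]=0x30

MEM[0x04,0x02,0x0d] = 89 8b 30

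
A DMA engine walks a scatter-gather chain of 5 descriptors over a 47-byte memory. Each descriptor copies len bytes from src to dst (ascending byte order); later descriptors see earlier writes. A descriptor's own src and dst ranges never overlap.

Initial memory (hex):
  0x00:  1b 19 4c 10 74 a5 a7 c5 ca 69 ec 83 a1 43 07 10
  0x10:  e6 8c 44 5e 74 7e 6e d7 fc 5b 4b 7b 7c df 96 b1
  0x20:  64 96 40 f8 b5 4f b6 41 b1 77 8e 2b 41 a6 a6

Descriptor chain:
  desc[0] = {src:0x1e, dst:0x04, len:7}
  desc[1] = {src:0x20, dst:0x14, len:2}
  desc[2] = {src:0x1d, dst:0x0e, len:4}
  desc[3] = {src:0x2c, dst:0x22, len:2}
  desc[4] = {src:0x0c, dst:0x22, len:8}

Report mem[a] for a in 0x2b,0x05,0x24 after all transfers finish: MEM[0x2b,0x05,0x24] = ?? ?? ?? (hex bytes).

MEM[0x2b,0x05,0x24] = 2b b1 df

D0: mem[0x04..0x0a] <- [96 b1 64 96 40 f8 b5]
D1: mem[0x14..0x15] <- [64 96]
D2: mem[0x0e..0x11] <- [df 96 b1 64]
D3: mem[0x22..0x23] <- [41 a6]
D4: mem[0x22..0x29] <- [a1 43 df 96 b1 64 44 5e]
query mem[0x2b]=0x2b, mem[0x05]=0xb1, mem[0x24]=0xdf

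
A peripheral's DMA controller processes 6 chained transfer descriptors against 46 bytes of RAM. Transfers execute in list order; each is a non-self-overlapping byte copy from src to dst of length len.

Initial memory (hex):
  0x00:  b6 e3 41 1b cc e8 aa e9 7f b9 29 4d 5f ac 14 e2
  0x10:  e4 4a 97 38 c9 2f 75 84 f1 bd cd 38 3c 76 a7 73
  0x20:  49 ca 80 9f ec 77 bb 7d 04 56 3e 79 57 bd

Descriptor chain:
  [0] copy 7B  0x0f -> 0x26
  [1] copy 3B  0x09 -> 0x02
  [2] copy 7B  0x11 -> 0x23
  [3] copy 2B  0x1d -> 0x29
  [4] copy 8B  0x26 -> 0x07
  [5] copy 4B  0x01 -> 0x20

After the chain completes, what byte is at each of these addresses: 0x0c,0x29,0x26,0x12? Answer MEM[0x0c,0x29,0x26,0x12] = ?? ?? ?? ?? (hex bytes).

MEM[0x0c,0x29,0x26,0x12] = c9 76 c9 97

  after D0: wrote 7B at 0x26 = e2e44a9738c92f
  after D1: wrote 3B at 0x02 = b9294d
  after D2: wrote 7B at 0x23 = 4a9738c92f7584
  after D3: wrote 2B at 0x29 = 76a7
  after D4: wrote 8B at 0x07 = c92f7576a7c92fbd
  after D5: wrote 4B at 0x20 = e3b9294d
query mem[0x0c]=0xc9, mem[0x29]=0x76, mem[0x26]=0xc9, mem[0x12]=0x97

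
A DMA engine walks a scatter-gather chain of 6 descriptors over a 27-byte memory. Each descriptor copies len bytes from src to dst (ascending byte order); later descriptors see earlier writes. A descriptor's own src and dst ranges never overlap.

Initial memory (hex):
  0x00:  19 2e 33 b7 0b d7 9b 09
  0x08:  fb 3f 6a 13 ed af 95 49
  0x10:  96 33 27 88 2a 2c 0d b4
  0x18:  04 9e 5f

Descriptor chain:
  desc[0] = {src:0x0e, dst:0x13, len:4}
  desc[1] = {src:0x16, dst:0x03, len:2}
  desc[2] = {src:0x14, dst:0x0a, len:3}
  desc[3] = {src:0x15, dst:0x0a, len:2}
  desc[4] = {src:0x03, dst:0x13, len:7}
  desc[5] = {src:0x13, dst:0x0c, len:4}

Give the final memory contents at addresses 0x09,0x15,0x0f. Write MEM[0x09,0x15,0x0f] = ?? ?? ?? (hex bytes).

#0 dst[0x13+4] := {0x95,0x49,0x96,0x33}
#1 dst[0x03+2] := {0x33,0xb4}
#2 dst[0x0a+3] := {0x49,0x96,0x33}
#3 dst[0x0a+2] := {0x96,0x33}
#4 dst[0x13+7] := {0x33,0xb4,0xd7,0x9b,0x09,0xfb,0x3f}
#5 dst[0x0c+4] := {0x33,0xb4,0xd7,0x9b}
query mem[0x09]=0x3f, mem[0x15]=0xd7, mem[0x0f]=0x9b

MEM[0x09,0x15,0x0f] = 3f d7 9b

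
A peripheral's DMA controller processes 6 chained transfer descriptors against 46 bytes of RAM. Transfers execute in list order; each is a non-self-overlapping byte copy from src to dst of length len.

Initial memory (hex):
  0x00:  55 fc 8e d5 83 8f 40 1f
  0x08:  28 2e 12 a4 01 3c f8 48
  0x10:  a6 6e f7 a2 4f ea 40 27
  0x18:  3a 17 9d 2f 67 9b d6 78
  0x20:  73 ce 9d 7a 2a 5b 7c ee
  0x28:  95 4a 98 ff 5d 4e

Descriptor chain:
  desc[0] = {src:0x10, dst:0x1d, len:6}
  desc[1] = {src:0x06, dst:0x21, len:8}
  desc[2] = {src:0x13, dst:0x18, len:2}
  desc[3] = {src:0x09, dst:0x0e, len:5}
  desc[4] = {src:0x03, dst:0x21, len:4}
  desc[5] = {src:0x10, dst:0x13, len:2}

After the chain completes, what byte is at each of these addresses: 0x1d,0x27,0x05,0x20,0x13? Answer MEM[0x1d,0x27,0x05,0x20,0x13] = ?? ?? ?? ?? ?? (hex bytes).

#0 dst[0x1d+6] := {0xa6,0x6e,0xf7,0xa2,0x4f,0xea}
#1 dst[0x21+8] := {0x40,0x1f,0x28,0x2e,0x12,0xa4,0x01,0x3c}
#2 dst[0x18+2] := {0xa2,0x4f}
#3 dst[0x0e+5] := {0x2e,0x12,0xa4,0x01,0x3c}
#4 dst[0x21+4] := {0xd5,0x83,0x8f,0x40}
#5 dst[0x13+2] := {0xa4,0x01}
query mem[0x1d]=0xa6, mem[0x27]=0x01, mem[0x05]=0x8f, mem[0x20]=0xa2, mem[0x13]=0xa4

MEM[0x1d,0x27,0x05,0x20,0x13] = a6 01 8f a2 a4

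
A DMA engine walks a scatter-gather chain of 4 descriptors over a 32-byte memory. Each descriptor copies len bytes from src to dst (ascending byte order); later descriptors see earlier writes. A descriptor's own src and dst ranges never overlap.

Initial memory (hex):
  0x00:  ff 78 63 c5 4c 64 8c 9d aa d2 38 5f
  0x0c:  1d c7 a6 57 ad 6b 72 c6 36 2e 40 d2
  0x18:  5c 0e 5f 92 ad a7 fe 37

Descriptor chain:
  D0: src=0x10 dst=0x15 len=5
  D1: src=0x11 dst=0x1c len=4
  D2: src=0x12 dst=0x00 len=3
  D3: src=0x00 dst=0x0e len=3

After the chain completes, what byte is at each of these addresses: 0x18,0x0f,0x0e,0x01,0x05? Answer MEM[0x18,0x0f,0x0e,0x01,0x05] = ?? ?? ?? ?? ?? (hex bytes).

MEM[0x18,0x0f,0x0e,0x01,0x05] = c6 c6 72 c6 64

#0 dst[0x15+5] := {0xad,0x6b,0x72,0xc6,0x36}
#1 dst[0x1c+4] := {0x6b,0x72,0xc6,0x36}
#2 dst[0x00+3] := {0x72,0xc6,0x36}
#3 dst[0x0e+3] := {0x72,0xc6,0x36}
query mem[0x18]=0xc6, mem[0x0f]=0xc6, mem[0x0e]=0x72, mem[0x01]=0xc6, mem[0x05]=0x64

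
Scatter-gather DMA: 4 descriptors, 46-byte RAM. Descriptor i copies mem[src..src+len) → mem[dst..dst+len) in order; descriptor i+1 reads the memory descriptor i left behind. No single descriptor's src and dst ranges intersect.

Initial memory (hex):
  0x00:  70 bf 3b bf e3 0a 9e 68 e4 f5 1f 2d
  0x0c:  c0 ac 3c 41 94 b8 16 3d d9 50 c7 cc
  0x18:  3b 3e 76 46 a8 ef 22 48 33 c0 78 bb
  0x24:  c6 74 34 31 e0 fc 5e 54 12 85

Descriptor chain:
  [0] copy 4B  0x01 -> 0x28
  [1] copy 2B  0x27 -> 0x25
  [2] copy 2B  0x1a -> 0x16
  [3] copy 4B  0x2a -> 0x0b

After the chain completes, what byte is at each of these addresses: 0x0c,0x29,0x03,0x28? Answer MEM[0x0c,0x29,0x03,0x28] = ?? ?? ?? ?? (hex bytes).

D0: mem[0x28..0x2b] <- [bf 3b bf e3]
D1: mem[0x25..0x26] <- [31 bf]
D2: mem[0x16..0x17] <- [76 46]
D3: mem[0x0b..0x0e] <- [bf e3 12 85]
query mem[0x0c]=0xe3, mem[0x29]=0x3b, mem[0x03]=0xbf, mem[0x28]=0xbf

MEM[0x0c,0x29,0x03,0x28] = e3 3b bf bf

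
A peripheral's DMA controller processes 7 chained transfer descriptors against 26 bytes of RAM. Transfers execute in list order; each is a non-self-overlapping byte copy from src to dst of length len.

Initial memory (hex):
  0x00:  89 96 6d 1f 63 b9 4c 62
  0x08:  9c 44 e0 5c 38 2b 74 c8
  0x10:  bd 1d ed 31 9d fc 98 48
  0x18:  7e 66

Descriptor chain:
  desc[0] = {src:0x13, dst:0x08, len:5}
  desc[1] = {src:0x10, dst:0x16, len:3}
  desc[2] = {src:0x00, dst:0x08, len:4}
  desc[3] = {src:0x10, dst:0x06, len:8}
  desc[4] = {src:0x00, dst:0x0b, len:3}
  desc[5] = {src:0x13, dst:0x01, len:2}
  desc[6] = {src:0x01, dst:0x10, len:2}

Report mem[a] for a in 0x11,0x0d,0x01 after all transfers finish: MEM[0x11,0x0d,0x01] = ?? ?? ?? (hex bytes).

MEM[0x11,0x0d,0x01] = 9d 6d 31

D0: mem[0x08..0x0c] <- [31 9d fc 98 48]
D1: mem[0x16..0x18] <- [bd 1d ed]
D2: mem[0x08..0x0b] <- [89 96 6d 1f]
D3: mem[0x06..0x0d] <- [bd 1d ed 31 9d fc bd 1d]
D4: mem[0x0b..0x0d] <- [89 96 6d]
D5: mem[0x01..0x02] <- [31 9d]
D6: mem[0x10..0x11] <- [31 9d]
query mem[0x11]=0x9d, mem[0x0d]=0x6d, mem[0x01]=0x31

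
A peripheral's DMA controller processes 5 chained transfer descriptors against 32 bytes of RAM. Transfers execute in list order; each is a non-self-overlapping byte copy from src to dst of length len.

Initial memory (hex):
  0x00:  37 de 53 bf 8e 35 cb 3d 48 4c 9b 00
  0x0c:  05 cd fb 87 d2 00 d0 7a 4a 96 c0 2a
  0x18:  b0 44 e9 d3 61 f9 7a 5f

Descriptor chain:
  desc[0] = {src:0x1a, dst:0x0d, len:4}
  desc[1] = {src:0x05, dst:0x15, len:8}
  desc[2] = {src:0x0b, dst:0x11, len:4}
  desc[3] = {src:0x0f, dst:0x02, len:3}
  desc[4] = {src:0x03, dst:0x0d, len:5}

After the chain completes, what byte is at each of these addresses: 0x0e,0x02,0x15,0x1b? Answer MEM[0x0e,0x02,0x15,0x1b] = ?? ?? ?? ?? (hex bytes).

[0] 0x1a->0x0d len=4 : e9 d3 61 f9
[1] 0x05->0x15 len=8 : 35 cb 3d 48 4c 9b 00 05
[2] 0x0b->0x11 len=4 : 00 05 e9 d3
[3] 0x0f->0x02 len=3 : 61 f9 00
[4] 0x03->0x0d len=5 : f9 00 35 cb 3d
query mem[0x0e]=0x00, mem[0x02]=0x61, mem[0x15]=0x35, mem[0x1b]=0x00

MEM[0x0e,0x02,0x15,0x1b] = 00 61 35 00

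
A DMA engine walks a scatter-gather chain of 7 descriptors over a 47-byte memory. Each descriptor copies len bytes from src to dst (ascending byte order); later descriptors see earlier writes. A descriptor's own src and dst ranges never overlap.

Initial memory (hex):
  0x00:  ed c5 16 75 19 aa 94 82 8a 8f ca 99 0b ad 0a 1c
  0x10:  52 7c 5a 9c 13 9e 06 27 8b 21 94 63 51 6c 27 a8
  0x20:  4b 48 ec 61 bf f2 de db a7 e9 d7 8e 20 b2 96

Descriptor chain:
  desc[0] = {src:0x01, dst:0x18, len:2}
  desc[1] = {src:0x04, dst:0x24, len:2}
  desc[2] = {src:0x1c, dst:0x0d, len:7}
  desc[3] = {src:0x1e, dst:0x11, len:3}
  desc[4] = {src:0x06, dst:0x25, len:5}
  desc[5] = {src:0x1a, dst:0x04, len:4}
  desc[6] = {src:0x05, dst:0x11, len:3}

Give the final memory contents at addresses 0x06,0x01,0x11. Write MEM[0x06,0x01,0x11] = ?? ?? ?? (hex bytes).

MEM[0x06,0x01,0x11] = 51 c5 63

D0: mem[0x18..0x19] <- [c5 16]
D1: mem[0x24..0x25] <- [19 aa]
D2: mem[0x0d..0x13] <- [51 6c 27 a8 4b 48 ec]
D3: mem[0x11..0x13] <- [27 a8 4b]
D4: mem[0x25..0x29] <- [94 82 8a 8f ca]
D5: mem[0x04..0x07] <- [94 63 51 6c]
D6: mem[0x11..0x13] <- [63 51 6c]
query mem[0x06]=0x51, mem[0x01]=0xc5, mem[0x11]=0x63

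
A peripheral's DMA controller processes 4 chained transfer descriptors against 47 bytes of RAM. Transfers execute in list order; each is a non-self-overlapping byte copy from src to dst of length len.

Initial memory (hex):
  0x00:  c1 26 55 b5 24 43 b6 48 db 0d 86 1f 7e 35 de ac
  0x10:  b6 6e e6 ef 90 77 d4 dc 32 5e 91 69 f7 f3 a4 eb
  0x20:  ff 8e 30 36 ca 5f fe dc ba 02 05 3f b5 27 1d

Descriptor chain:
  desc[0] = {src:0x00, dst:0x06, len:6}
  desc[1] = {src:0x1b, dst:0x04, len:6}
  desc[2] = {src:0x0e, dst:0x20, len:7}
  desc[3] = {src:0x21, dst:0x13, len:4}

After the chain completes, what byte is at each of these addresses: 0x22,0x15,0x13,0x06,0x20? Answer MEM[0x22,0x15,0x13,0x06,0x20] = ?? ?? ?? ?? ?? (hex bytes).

MEM[0x22,0x15,0x13,0x06,0x20] = b6 6e ac f3 de

  after D0: wrote 6B at 0x06 = c12655b52443
  after D1: wrote 6B at 0x04 = 69f7f3a4ebff
  after D2: wrote 7B at 0x20 = deacb66ee6ef90
  after D3: wrote 4B at 0x13 = acb66ee6
query mem[0x22]=0xb6, mem[0x15]=0x6e, mem[0x13]=0xac, mem[0x06]=0xf3, mem[0x20]=0xde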